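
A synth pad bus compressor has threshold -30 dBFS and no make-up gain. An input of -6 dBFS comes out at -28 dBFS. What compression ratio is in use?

Input overshoot = -6 − (-30) = 24 dB; output overshoot = -28 − (-30) = 2 dB.
Ratio = 24 / 2 = 12.

12:1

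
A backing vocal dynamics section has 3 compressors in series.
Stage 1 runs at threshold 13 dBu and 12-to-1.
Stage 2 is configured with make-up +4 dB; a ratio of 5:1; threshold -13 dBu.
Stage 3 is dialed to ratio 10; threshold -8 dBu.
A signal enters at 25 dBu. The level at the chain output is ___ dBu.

-7.56 dBu

Stage 1: overshoot 12 dB → 12/12 = 1 dB → 14 dBu.
Stage 2: 14 dBu is 27 dB over -13 dBu; at 5:1 that becomes 5.4 dB over, giving -7.6 dBu; +4 dB make-up → -3.6 dBu.
Stage 3: overshoot 4.4 dB → 4.4/10 = 0.44 dB → -7.56 dBu.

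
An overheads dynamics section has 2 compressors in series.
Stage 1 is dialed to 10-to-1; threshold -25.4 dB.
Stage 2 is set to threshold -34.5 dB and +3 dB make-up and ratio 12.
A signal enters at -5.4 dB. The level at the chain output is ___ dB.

-30.575 dB

Stage 1: overshoot 20 dB → 20/10 = 2 dB → -23.4 dB.
Stage 2: -23.4 dB is 11.1 dB over -34.5 dB; at 12:1 that becomes 0.925 dB over, giving -33.575 dB; +3 dB make-up → -30.575 dB.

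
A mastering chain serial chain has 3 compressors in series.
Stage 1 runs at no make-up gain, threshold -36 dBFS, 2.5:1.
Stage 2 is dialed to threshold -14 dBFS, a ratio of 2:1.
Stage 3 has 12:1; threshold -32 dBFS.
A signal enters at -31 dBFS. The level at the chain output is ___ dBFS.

Stage 1: 5 dB above -36 dBFS, reduced 2.5:1 to 2 dB above → -34 dBFS.
Stage 2: below threshold (-34 ≤ -14); passes unchanged; output -34 dBFS.
Stage 3: -34 dBFS ≤ -32 dBFS, so stage 3 doesn't engage; output -34 dBFS.

-34 dBFS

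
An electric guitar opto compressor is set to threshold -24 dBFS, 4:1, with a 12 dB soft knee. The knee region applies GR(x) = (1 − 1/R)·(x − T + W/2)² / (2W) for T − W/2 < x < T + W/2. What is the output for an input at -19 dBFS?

-22.78125 dBFS

x − T + W/2 = -19 − (-24) + 6 = 11.
GR = (1 − 1/4) × 11² / 24 = 0.75 × 121 / 24 = 3.78125 dB.
Output = -19 − 3.78125 = -22.78125 dBFS.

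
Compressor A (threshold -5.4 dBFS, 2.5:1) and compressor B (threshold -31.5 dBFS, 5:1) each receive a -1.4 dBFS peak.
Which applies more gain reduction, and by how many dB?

B, by 21.68 dB

A: overshoot 4 dB → output overshoot 1.6 dB → GR 2.4 dB.
B: overshoot 30.1 dB → output overshoot 6.02 dB → GR 24.08 dB.
B applies 21.68 dB more gain reduction.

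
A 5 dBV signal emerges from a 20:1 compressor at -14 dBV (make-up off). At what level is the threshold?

Let T be the threshold. Output overshoot = (input overshoot)/R, so -14 − T = (5 − T)/20.
20·(-14 − T) = 5 − T → 19·T = -280 − 5 = -285.
T = -285/19 = -15 dBV.

-15 dBV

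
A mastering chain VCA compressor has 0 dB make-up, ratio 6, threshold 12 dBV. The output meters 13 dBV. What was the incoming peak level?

18 dBV

The compressed level sits 13 − 12 = 1 dB over threshold.
Undo the ratio: input overshoot = 1 × 6 = 6 dB, giving input = 18 dBV.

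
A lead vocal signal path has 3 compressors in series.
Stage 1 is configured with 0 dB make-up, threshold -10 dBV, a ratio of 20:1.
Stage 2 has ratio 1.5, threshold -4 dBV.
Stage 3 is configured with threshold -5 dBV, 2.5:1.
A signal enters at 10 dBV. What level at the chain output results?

-9 dBV

Stage 1: overshoot 20 dB → 20/20 = 1 dB → -9 dBV.
Stage 2: below threshold (-9 ≤ -4); passes unchanged; output -9 dBV.
Stage 3: -9 dBV is at or below the -5 dBV threshold — no compression; output -9 dBV.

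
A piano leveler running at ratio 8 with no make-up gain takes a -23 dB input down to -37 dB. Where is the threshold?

-39 dB

Gain reduction = -23 − (-37) = 14 dB; output overshoot = GR / (R − 1) = 14 / 7 = 2 dB.
Threshold = output − output overshoot = -37 − 2 = -39 dB.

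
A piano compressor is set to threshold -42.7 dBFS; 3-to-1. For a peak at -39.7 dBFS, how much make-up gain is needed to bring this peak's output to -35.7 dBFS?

Without make-up, output = threshold + overshoot/3 = -42.7 + 1 = -41.7 dBFS.
Gap to target: 6 dB.

6 dB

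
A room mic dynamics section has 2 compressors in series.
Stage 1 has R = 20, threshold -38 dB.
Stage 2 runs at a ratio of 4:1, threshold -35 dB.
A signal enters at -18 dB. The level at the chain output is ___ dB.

Stage 1: 20 dB above -38 dB, reduced 20:1 to 1 dB above → -37 dB.
Stage 2: below threshold (-37 ≤ -35); passes unchanged; output -37 dB.

-37 dB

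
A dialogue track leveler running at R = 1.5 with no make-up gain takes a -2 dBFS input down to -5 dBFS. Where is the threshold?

Gain reduction = -2 − (-5) = 3 dB; output overshoot = GR / (R − 1) = 3 / 0.5 = 6 dB.
Threshold = output − output overshoot = -5 − 6 = -11 dBFS.

-11 dBFS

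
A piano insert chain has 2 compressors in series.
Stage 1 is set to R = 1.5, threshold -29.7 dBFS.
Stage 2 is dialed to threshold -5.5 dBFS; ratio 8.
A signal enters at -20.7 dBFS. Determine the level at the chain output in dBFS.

Stage 1: -20.7 dBFS is 9 dB over -29.7 dBFS; at 1.5:1 that becomes 6 dB over, giving -23.7 dBFS.
Stage 2: -23.7 dBFS ≤ -5.5 dBFS, so stage 2 doesn't engage; output -23.7 dBFS.

-23.7 dBFS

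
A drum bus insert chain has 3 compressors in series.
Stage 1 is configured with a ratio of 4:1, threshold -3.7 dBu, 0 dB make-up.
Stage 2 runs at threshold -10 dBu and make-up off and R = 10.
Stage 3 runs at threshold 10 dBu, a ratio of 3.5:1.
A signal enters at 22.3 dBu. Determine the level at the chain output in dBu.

Stage 1: 26 dB above -3.7 dBu, reduced 4:1 to 6.5 dB above → 2.8 dBu.
Stage 2: overshoot 12.8 dB → 12.8/10 = 1.28 dB → -8.72 dBu.
Stage 3: -8.72 dBu ≤ 10 dBu, so stage 3 doesn't engage; output -8.72 dBu.

-8.72 dBu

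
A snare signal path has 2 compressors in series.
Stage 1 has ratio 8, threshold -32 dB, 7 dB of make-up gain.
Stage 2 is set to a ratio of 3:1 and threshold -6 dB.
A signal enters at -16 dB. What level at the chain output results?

-23 dB

Stage 1: overshoot 16 dB → 16/8 = 2 dB → -30 dB; +7 dB make-up → -23 dB.
Stage 2: -23 dB is at or below the -6 dB threshold — no compression; output -23 dB.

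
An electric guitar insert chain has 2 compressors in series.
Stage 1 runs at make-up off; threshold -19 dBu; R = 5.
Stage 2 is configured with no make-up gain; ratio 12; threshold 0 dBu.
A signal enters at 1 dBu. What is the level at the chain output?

-15 dBu

Stage 1: overshoot 20 dB → 20/5 = 4 dB → -15 dBu.
Stage 2: below threshold (-15 ≤ 0); passes unchanged; output -15 dBu.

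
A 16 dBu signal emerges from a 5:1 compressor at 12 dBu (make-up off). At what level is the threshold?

11 dBu

Input is 5 dB above T (since output overshoot × R = input overshoot: (12 − T)·5 = 16 − T gives T = 11 dBu).
Check: 11 + (16 − 11)/5 = 11 + 1 = 12 dBu. ✓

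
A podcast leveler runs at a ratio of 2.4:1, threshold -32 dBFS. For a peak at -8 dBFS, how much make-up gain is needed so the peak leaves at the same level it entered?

Overshoot 24 dB → 24/2.4 = 10 dB after compression, so the compressed level is -32 + 10 = -22 dBFS.
Make-up = target − compressed = -8 − (-22) = 14 dB.

14 dB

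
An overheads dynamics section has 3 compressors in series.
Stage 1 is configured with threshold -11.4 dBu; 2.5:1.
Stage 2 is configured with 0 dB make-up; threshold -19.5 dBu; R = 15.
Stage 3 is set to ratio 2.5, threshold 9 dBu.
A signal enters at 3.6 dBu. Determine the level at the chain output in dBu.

Stage 1: overshoot 15 dB → 15/2.5 = 6 dB → -5.4 dBu.
Stage 2: -5.4 dBu is 14.1 dB over -19.5 dBu; at 15:1 that becomes 0.94 dB over, giving -18.56 dBu.
Stage 3: -18.56 dBu ≤ 9 dBu, so stage 3 doesn't engage; output -18.56 dBu.

-18.56 dBu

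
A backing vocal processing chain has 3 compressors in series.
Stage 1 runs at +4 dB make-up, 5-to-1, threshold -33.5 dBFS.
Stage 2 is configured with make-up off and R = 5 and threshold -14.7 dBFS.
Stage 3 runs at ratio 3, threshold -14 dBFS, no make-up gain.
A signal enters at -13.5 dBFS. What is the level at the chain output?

Stage 1: 20 dB above -33.5 dBFS, reduced 5:1 to 4 dB above → -29.5 dBFS; +4 dB make-up → -25.5 dBFS.
Stage 2: -25.5 dBFS is at or below the -14.7 dBFS threshold — no compression; output -25.5 dBFS.
Stage 3: -25.5 dBFS ≤ -14 dBFS, so stage 3 doesn't engage; output -25.5 dBFS.

-25.5 dBFS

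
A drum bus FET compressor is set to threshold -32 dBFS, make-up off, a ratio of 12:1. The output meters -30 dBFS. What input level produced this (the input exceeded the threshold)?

The compressed level sits -30 − (-32) = 2 dB over threshold.
Undo the ratio: input overshoot = 2 × 12 = 24 dB, giving input = -8 dBFS.

-8 dBFS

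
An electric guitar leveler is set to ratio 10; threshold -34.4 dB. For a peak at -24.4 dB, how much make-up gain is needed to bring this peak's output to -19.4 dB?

14 dB

Without make-up, output = threshold + overshoot/10 = -34.4 + 1 = -33.4 dB.
Gap to target: 14 dB.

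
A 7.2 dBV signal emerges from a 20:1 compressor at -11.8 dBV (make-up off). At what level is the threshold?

Input is 20 dB above T (since output overshoot × R = input overshoot: (-11.8 − T)·20 = 7.2 − T gives T = -12.8 dBV).
Check: -12.8 + (7.2 − (-12.8))/20 = -12.8 + 1 = -11.8 dBV. ✓

-12.8 dBV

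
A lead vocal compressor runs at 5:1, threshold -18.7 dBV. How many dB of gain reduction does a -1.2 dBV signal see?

Overshoot = -1.2 − (-18.7) = 17.5 dB.
After 5:1 compression the overshoot becomes 17.5/5 = 3.5 dB.
So the signal is attenuated by 17.5 − 3.5 = 14 dB.

14 dB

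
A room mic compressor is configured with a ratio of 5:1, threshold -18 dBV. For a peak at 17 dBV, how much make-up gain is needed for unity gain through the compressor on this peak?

28 dB

The peak compresses to -18 + 35/5 = -11 dBV.
To reach 17 dBV requires 17 − (-11) = 28 dB of make-up.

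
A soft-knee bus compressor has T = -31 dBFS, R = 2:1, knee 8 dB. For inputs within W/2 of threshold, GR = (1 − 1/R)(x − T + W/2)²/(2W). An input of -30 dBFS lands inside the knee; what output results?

x − T + W/2 = -30 − (-31) + 4 = 5.
GR = (1 − 1/2) × 5² / 16 = 0.5 × 25 / 16 = 0.78125 dB.
Output = -30 − 0.78125 = -30.78125 dBFS.

-30.78125 dBFS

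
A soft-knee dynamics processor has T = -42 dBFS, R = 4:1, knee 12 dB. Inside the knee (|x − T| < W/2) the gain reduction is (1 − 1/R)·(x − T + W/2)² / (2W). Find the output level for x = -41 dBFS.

-42.53125 dBFS

x − T + W/2 = -41 − (-42) + 6 = 7.
GR = (1 − 1/4) × 7² / 24 = 0.75 × 49 / 24 = 1.53125 dB.
Output = -41 − 1.53125 = -42.53125 dBFS.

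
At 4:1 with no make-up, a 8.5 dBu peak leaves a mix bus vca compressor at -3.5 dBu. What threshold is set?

Input is 16 dB above T (since output overshoot × R = input overshoot: (-3.5 − T)·4 = 8.5 − T gives T = -7.5 dBu).
Check: -7.5 + (8.5 − (-7.5))/4 = -7.5 + 4 = -3.5 dBu. ✓

-7.5 dBu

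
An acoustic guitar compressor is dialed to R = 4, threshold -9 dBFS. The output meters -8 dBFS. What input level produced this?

-5 dBFS

Post-compression overshoot = -8 − (-9) = 1 dB.
Before 4:1 compression the overshoot was 1 × 4 = 4 dB, so input = -9 + 4 = -5 dBFS.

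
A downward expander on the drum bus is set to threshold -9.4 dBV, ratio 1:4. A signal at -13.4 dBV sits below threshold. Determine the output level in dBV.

Below threshold, a 1:4 expander applies gain = (4−1)×(T − x) of attenuation.
(4−1) × 4 = 12 dB, so output = -13.4 − 12 = -25.4 dBV.

-25.4 dBV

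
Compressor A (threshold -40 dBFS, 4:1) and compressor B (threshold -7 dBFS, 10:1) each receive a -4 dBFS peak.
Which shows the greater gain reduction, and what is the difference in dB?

A, by 24.3 dB

A: 36 dB over, compressed to 9 dB over, so 27 dB of GR.
B: 3 dB over, compressed to 0.3 dB over, so 2.7 dB of GR.
A reduces 24.3 dB more.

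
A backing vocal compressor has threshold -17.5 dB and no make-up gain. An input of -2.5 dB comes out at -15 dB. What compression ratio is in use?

Input overshoot = -2.5 − (-17.5) = 15 dB; output overshoot = -15 − (-17.5) = 2.5 dB.
Ratio = 15 / 2.5 = 6.

6:1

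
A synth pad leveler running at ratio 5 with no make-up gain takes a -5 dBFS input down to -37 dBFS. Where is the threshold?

Gain reduction = -5 − (-37) = 32 dB; output overshoot = GR / (R − 1) = 32 / 4 = 8 dB.
Threshold = output − output overshoot = -37 − 8 = -45 dBFS.

-45 dBFS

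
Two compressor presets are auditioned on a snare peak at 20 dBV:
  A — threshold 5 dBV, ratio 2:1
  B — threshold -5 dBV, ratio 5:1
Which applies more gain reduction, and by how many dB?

A: 15 dB over, compressed to 7.5 dB over, so 7.5 dB of GR.
B: 25 dB over, compressed to 5 dB over, so 20 dB of GR.
B reduces 12.5 dB more.

B, by 12.5 dB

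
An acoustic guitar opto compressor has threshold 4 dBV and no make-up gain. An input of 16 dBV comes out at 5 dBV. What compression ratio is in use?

Input overshoot = 16 − 4 = 12 dB; output overshoot = 5 − 4 = 1 dB.
Ratio = 12 / 1 = 12.

12:1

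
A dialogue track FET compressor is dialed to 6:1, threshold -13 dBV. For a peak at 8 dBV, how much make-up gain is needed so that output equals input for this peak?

17.5 dB

The peak compresses to -13 + 21/6 = -9.5 dBV.
To reach 8 dBV requires 8 − (-9.5) = 17.5 dB of make-up.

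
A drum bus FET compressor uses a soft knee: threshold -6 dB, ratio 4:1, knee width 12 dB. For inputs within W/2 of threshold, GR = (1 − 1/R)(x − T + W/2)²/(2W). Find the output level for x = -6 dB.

x − T + W/2 = -6 − (-6) + 6 = 6.
GR = (1 − 1/4) × 6² / 24 = 0.75 × 36 / 24 = 1.125 dB.
Output = -6 − 1.125 = -7.125 dB.

-7.125 dB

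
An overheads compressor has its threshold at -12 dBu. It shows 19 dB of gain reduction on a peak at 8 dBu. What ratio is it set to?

Input overshoot = 8 − (-12) = 20 dB.
Output overshoot = 20 − 19 = 1 dB.
Ratio = input overshoot / output overshoot = 20 / 1 = 20.

20:1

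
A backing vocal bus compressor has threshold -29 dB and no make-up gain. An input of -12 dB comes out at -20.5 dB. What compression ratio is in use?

2:1

Input overshoot = -12 − (-29) = 17 dB; output overshoot = -20.5 − (-29) = 8.5 dB.
Ratio = 17 / 8.5 = 2.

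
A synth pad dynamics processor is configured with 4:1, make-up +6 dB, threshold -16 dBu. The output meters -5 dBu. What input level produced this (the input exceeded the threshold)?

Stripping the +6 dB make-up gives -11 dBu at the gain stage.
The compressed level sits -11 − (-16) = 5 dB over threshold.
Undo the ratio: input overshoot = 5 × 4 = 20 dB, giving input = 4 dBu.

4 dBu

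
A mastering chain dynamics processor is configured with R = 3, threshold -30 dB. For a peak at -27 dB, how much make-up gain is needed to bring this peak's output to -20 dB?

Overshoot 3 dB → 3/3 = 1 dB after compression, so the compressed level is -30 + 1 = -29 dB.
Make-up = target − compressed = -20 − (-29) = 9 dB.

9 dB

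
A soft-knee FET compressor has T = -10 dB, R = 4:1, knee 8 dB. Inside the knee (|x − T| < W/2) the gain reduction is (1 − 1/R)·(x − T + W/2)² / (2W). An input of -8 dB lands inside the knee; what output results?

x − T + W/2 = -8 − (-10) + 4 = 6.
GR = (1 − 1/4) × 6² / 16 = 0.75 × 36 / 16 = 1.6875 dB.
Output = -8 − 1.6875 = -9.6875 dB.

-9.6875 dB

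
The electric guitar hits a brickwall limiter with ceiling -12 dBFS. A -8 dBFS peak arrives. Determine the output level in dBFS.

-12 dBFS

A brickwall limiter is an ∞:1 compressor: any input above the ceiling is clamped to -12 dBFS.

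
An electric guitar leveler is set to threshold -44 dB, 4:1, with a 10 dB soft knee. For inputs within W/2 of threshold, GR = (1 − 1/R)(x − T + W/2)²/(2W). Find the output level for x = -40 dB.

x − T + W/2 = -40 − (-44) + 5 = 9.
GR = (1 − 1/4) × 9² / 20 = 0.75 × 81 / 20 = 3.0375 dB.
Output = -40 − 3.0375 = -43.0375 dB.

-43.0375 dB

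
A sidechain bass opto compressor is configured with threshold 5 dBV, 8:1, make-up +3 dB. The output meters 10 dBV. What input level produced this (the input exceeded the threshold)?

Remove make-up: 10 − 3 = 7 dBV.
That's 2 dB above the 5 dBV threshold.
Input overshoot = R × output overshoot = 16 dB → input = 5 + 16 = 21 dBV.

21 dBV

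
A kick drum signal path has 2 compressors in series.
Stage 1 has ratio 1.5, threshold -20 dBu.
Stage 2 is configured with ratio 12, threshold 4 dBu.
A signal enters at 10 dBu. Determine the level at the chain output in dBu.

Stage 1: 30 dB above -20 dBu, reduced 1.5:1 to 20 dB above → 0 dBu.
Stage 2: 0 dBu is at or below the 4 dBu threshold — no compression; output 0 dBu.

0 dBu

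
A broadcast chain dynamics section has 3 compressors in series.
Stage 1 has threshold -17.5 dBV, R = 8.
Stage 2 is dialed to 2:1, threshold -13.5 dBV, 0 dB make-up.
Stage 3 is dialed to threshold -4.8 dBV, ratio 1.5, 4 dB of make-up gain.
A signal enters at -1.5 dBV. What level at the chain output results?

-11.5 dBV

Stage 1: overshoot 16 dB → 16/8 = 2 dB → -15.5 dBV.
Stage 2: -15.5 dBV ≤ -13.5 dBV, so stage 2 doesn't engage; output -15.5 dBV.
Stage 3: -15.5 dBV ≤ -4.8 dBV, so stage 3 doesn't engage; make-up brings it to -11.5 dBV.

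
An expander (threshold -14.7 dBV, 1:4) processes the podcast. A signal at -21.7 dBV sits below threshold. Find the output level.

-42.7 dBV

The input is 7 dB below the -14.7 dBV threshold.
A 1:4 expander multiplies undershoot by 4: 7 × 4 = 28 dB below threshold.
Output = -14.7 − 28 = -42.7 dBV.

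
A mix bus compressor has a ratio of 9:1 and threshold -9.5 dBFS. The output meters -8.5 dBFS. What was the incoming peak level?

-0.5 dBFS

The compressed level sits -8.5 − (-9.5) = 1 dB over threshold.
Input overshoot = R × output overshoot = 9 dB → input = -9.5 + 9 = -0.5 dBFS.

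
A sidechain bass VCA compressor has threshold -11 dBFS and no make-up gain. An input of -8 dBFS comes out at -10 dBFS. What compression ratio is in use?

3:1

Input overshoot = -8 − (-11) = 3 dB; output overshoot = -10 − (-11) = 1 dB.
Ratio = 3 / 1 = 3.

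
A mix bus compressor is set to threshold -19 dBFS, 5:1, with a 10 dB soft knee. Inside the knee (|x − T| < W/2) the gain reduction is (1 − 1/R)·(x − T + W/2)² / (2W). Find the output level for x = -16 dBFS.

x − T + W/2 = -16 − (-19) + 5 = 8.
GR = (1 − 1/5) × 8² / 20 = 0.8 × 64 / 20 = 2.56 dB.
Output = -16 − 2.56 = -18.56 dBFS.

-18.56 dBFS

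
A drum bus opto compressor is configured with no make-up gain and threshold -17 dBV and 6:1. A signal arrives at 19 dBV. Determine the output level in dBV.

-11 dBV

The input is 36 dB above the -17 dBV threshold.
At 6:1 the overshoot is divided by 6, leaving 6 dB above threshold.
So the level is -17 + 6 = -11 dBV.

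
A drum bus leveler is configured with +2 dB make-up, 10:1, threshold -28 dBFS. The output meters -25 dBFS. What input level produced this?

Before make-up, the level was -25 − 2 = -27 dBFS.
Post-compression overshoot = -27 − (-28) = 1 dB.
Before 10:1 compression the overshoot was 1 × 10 = 10 dB, so input = -28 + 10 = -18 dBFS.

-18 dBFS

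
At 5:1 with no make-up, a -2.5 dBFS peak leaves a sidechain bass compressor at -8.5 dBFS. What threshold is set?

Let T be the threshold. Output overshoot = (input overshoot)/R, so -8.5 − T = (-2.5 − T)/5.
5·(-8.5 − T) = -2.5 − T → 4·T = -42.5 − (-2.5) = -40.
T = -40/4 = -10 dBFS.

-10 dBFS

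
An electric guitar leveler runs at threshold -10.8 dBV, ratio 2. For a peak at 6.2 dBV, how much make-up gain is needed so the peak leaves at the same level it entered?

Overshoot 17 dB → 17/2 = 8.5 dB after compression, so the compressed level is -10.8 + 8.5 = -2.3 dBV.
Make-up = target − compressed = 6.2 − (-2.3) = 8.5 dB.

8.5 dB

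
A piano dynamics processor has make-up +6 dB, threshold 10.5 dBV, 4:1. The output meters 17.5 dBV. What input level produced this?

14.5 dBV

Stripping the +6 dB make-up gives 11.5 dBV at the gain stage.
Post-compression overshoot = 11.5 − 10.5 = 1 dB.
Input overshoot = R × output overshoot = 4 dB → input = 10.5 + 4 = 14.5 dBV.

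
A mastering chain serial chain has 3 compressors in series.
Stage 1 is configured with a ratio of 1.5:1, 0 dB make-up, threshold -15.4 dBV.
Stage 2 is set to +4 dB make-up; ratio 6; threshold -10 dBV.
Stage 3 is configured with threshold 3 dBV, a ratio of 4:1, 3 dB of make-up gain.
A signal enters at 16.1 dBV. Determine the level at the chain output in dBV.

Stage 1: 16.1 dBV is 31.5 dB over -15.4 dBV; at 1.5:1 that becomes 21 dB over, giving 5.6 dBV.
Stage 2: 15.6 dB above -10 dBV, reduced 6:1 to 2.6 dB above → -7.4 dBV; +4 dB make-up → -3.4 dBV.
Stage 3: below threshold (-3.4 ≤ 3); passes unchanged; make-up brings it to -0.4 dBV.

-0.4 dBV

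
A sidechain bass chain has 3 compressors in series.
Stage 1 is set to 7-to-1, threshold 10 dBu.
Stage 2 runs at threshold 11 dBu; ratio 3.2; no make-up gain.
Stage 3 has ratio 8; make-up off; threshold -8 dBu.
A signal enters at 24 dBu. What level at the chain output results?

Stage 1: 14 dB above 10 dBu, reduced 7:1 to 2 dB above → 12 dBu.
Stage 2: 12 dBu is 1 dB over 11 dBu; at 3.2:1 that becomes 0.3125 dB over, giving 11.3125 dBu.
Stage 3: 11.3125 dBu is 19.3125 dB over -8 dBu; at 8:1 that becomes 2.414062 dB over, giving -5.585938 dBu.

-5.585938 dBu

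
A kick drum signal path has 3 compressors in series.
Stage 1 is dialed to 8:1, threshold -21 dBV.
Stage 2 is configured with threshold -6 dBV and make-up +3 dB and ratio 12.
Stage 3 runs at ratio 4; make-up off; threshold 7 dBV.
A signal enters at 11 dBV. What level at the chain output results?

Stage 1: 11 dBV is 32 dB over -21 dBV; at 8:1 that becomes 4 dB over, giving -17 dBV.
Stage 2: -17 dBV is at or below the -6 dBV threshold — no compression; make-up brings it to -14 dBV.
Stage 3: below threshold (-14 ≤ 7); passes unchanged; output -14 dBV.

-14 dBV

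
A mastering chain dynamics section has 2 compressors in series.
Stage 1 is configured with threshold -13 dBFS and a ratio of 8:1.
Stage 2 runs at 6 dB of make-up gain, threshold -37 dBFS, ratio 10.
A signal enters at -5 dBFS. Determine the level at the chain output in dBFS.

-28.5 dBFS

Stage 1: 8 dB above -13 dBFS, reduced 8:1 to 1 dB above → -12 dBFS.
Stage 2: overshoot 25 dB → 25/10 = 2.5 dB → -34.5 dBFS; +6 dB make-up → -28.5 dBFS.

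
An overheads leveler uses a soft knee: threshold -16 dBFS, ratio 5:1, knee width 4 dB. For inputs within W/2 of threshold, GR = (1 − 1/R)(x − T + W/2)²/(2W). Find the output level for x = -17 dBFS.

x − T + W/2 = -17 − (-16) + 2 = 1.
GR = (1 − 1/5) × 1² / 8 = 0.8 × 1 / 8 = 0.1 dB.
Output = -17 − 0.1 = -17.1 dBFS.

-17.1 dBFS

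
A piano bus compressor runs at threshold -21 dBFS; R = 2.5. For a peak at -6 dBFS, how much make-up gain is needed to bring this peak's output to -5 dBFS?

10 dB

The peak compresses to -21 + 15/2.5 = -15 dBFS.
To reach -5 dBFS requires -5 − (-15) = 10 dB of make-up.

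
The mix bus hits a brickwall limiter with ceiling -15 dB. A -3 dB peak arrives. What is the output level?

A brickwall limiter is an ∞:1 compressor: any input above the ceiling is clamped to -15 dB.

-15 dB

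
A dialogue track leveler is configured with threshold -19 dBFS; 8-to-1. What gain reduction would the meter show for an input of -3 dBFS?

14 dB

The signal is 16 dB above threshold.
A 8:1 ratio leaves 2 dB of that excess.
GR = overshoot in − overshoot out = 16 − 2 = 14 dB.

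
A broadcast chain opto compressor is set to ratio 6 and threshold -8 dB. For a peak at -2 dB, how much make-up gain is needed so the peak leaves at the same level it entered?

Without make-up, output = threshold + overshoot/6 = -8 + 1 = -7 dB.
Gap to target: 5 dB.

5 dB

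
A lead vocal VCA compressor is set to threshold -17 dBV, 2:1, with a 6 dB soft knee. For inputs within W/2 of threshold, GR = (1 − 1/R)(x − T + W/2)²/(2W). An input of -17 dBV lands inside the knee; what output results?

x − T + W/2 = -17 − (-17) + 3 = 3.
GR = (1 − 1/2) × 3² / 12 = 0.5 × 9 / 12 = 0.375 dB.
Output = -17 − 0.375 = -17.375 dBV.

-17.375 dBV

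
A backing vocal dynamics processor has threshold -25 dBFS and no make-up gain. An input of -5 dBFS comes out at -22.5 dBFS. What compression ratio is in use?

8:1

Input overshoot = -5 − (-25) = 20 dB; output overshoot = -22.5 − (-25) = 2.5 dB.
Ratio = 20 / 2.5 = 8.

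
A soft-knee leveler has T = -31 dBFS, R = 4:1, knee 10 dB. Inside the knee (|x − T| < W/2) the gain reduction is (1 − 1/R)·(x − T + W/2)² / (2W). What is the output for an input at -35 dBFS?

x − T + W/2 = -35 − (-31) + 5 = 1.
GR = (1 − 1/4) × 1² / 20 = 0.75 × 1 / 20 = 0.0375 dB.
Output = -35 − 0.0375 = -35.0375 dBFS.

-35.0375 dBFS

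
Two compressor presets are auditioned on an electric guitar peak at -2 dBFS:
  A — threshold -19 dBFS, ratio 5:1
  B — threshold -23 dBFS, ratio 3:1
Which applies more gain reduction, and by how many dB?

A: overshoot 17 dB → output overshoot 3.4 dB → GR 13.6 dB.
B: overshoot 21 dB → output overshoot 7 dB → GR 14 dB.
B applies 0.4 dB more gain reduction.

B, by 0.4 dB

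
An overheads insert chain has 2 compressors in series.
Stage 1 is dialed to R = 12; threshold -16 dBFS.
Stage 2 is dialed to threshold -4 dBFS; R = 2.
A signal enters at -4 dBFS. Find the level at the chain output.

-15 dBFS

Stage 1: 12 dB above -16 dBFS, reduced 12:1 to 1 dB above → -15 dBFS.
Stage 2: below threshold (-15 ≤ -4); passes unchanged; output -15 dBFS.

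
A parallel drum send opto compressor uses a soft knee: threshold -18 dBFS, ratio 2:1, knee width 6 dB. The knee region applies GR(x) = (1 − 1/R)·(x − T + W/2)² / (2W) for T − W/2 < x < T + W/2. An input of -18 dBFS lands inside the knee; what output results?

x − T + W/2 = -18 − (-18) + 3 = 3.
GR = (1 − 1/2) × 3² / 12 = 0.5 × 9 / 12 = 0.375 dB.
Output = -18 − 0.375 = -18.375 dBFS.

-18.375 dBFS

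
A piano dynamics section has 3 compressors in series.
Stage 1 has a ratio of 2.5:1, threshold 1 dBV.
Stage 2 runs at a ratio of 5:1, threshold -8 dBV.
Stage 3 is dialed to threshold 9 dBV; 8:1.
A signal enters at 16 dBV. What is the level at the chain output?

Stage 1: 15 dB above 1 dBV, reduced 2.5:1 to 6 dB above → 7 dBV.
Stage 2: 15 dB above -8 dBV, reduced 5:1 to 3 dB above → -5 dBV.
Stage 3: -5 dBV ≤ 9 dBV, so stage 3 doesn't engage; output -5 dBV.

-5 dBV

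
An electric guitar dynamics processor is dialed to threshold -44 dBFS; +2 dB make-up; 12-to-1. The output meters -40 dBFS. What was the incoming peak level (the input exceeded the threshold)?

Stripping the +2 dB make-up gives -42 dBFS at the gain stage.
Post-compression overshoot = -42 − (-44) = 2 dB.
Before 12:1 compression the overshoot was 2 × 12 = 24 dB, so input = -44 + 24 = -20 dBFS.

-20 dBFS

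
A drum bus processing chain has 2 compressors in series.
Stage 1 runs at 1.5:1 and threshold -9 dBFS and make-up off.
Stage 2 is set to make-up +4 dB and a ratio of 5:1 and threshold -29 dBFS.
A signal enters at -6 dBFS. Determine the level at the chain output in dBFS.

Stage 1: -6 dBFS is 3 dB over -9 dBFS; at 1.5:1 that becomes 2 dB over, giving -7 dBFS.
Stage 2: -7 dBFS is 22 dB over -29 dBFS; at 5:1 that becomes 4.4 dB over, giving -24.6 dBFS; +4 dB make-up → -20.6 dBFS.

-20.6 dBFS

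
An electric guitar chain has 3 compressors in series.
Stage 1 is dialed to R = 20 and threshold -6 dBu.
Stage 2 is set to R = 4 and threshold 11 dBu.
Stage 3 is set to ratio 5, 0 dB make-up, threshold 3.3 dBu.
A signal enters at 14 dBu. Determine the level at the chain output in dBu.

Stage 1: 20 dB above -6 dBu, reduced 20:1 to 1 dB above → -5 dBu.
Stage 2: -5 dBu is at or below the 11 dBu threshold — no compression; output -5 dBu.
Stage 3: -5 dBu ≤ 3.3 dBu, so stage 3 doesn't engage; output -5 dBu.

-5 dBu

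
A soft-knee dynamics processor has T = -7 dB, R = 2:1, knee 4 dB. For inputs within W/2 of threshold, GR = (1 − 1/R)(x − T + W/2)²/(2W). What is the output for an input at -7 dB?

x − T + W/2 = -7 − (-7) + 2 = 2.
GR = (1 − 1/2) × 2² / 8 = 0.5 × 4 / 8 = 0.25 dB.
Output = -7 − 0.25 = -7.25 dB.

-7.25 dB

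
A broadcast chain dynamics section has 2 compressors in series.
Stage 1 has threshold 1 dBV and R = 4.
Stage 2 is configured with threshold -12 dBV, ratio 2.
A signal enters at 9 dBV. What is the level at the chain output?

-4.5 dBV

Stage 1: 9 dBV is 8 dB over 1 dBV; at 4:1 that becomes 2 dB over, giving 3 dBV.
Stage 2: 3 dBV is 15 dB over -12 dBV; at 2:1 that becomes 7.5 dB over, giving -4.5 dBV.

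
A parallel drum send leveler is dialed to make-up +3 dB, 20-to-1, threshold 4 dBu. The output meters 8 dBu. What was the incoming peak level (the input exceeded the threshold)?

24 dBu

Remove make-up: 8 − 3 = 5 dBu.
That's 1 dB above the 4 dBu threshold.
Before 20:1 compression the overshoot was 1 × 20 = 20 dB, so input = 4 + 20 = 24 dBu.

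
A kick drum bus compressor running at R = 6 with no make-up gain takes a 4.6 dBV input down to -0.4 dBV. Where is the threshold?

Gain reduction = 4.6 − (-0.4) = 5 dB; output overshoot = GR / (R − 1) = 5 / 5 = 1 dB.
Threshold = output − output overshoot = -0.4 − 1 = -1.4 dBV.

-1.4 dBV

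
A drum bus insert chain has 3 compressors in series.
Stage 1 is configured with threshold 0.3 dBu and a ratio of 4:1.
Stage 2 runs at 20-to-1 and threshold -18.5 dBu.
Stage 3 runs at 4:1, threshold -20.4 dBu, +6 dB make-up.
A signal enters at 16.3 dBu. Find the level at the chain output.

Stage 1: overshoot 16 dB → 16/4 = 4 dB → 4.3 dBu.
Stage 2: 4.3 dBu is 22.8 dB over -18.5 dBu; at 20:1 that becomes 1.14 dB over, giving -17.36 dBu.
Stage 3: 3.04 dB above -20.4 dBu, reduced 4:1 to 0.76 dB above → -19.64 dBu; +6 dB make-up → -13.64 dBu.

-13.64 dBu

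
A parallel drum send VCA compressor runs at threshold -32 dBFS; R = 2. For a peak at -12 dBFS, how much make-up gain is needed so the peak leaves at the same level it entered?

Without make-up, output = threshold + overshoot/2 = -32 + 10 = -22 dBFS.
Gap to target: 10 dB.

10 dB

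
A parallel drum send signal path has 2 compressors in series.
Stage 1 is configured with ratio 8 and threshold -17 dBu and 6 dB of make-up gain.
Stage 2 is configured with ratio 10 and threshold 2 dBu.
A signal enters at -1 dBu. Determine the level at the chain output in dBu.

-9 dBu

Stage 1: overshoot 16 dB → 16/8 = 2 dB → -15 dBu; +6 dB make-up → -9 dBu.
Stage 2: below threshold (-9 ≤ 2); passes unchanged; output -9 dBu.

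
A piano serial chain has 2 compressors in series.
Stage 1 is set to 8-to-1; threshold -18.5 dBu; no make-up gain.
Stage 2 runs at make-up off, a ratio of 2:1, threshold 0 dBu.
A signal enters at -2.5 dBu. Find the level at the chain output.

-16.5 dBu

Stage 1: overshoot 16 dB → 16/8 = 2 dB → -16.5 dBu.
Stage 2: below threshold (-16.5 ≤ 0); passes unchanged; output -16.5 dBu.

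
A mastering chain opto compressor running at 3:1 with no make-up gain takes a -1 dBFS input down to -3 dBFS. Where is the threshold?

-4 dBFS

Let T be the threshold. Output overshoot = (input overshoot)/R, so -3 − T = (-1 − T)/3.
3·(-3 − T) = -1 − T → 2·T = -9 − (-1) = -8.
T = -8/2 = -4 dBFS.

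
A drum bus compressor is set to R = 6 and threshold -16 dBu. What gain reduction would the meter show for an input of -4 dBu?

10 dB

Overshoot = -4 − (-16) = 12 dB.
After 6:1 compression the overshoot becomes 12/6 = 2 dB.
Gain reduction = 12 − 2 = 10 dB.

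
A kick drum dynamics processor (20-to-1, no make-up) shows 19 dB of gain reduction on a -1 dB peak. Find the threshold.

-21 dB

Let T be the threshold. Output overshoot = (input overshoot)/R, so -20 − T = (-1 − T)/20.
20·(-20 − T) = -1 − T → 19·T = -400 − (-1) = -399.
T = -399/19 = -21 dB.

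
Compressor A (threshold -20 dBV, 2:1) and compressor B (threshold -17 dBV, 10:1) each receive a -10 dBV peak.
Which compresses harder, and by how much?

B, by 1.3 dB

A: overshoot 10 dB → output overshoot 5 dB → GR 5 dB.
B: overshoot 7 dB → output overshoot 0.7 dB → GR 6.3 dB.
B reduces 1.3 dB more.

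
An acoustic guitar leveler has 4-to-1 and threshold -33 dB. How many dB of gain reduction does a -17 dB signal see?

The signal is 16 dB above threshold.
After 4:1 compression the overshoot becomes 16/4 = 4 dB.
Gain reduction = 16 − 4 = 12 dB.

12 dB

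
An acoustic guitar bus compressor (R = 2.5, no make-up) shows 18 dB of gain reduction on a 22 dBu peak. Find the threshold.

-8 dBu

Let T be the threshold. Output overshoot = (input overshoot)/R, so 4 − T = (22 − T)/2.5.
2.5·(4 − T) = 22 − T → 1.5·T = 10 − 22 = -12.
T = -12/1.5 = -8 dBu.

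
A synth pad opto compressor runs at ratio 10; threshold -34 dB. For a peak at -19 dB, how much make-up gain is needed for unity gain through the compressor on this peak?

The peak compresses to -34 + 15/10 = -32.5 dB.
To reach -19 dB requires -19 − (-32.5) = 13.5 dB of make-up.

13.5 dB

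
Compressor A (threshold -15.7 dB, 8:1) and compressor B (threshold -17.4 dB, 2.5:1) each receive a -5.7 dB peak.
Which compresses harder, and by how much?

A: GR = 10 − 10/8 = 8.75 dB.
B: GR = 11.7 − 11.7/2.5 = 7.02 dB.
A applies 1.73 dB more gain reduction.

A, by 1.73 dB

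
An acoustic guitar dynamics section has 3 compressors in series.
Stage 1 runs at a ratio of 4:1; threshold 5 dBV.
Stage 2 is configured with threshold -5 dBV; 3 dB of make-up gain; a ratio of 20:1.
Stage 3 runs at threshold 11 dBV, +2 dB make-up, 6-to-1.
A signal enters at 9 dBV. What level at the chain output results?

0.55 dBV

Stage 1: overshoot 4 dB → 4/4 = 1 dB → 6 dBV.
Stage 2: 6 dBV is 11 dB over -5 dBV; at 20:1 that becomes 0.55 dB over, giving -4.45 dBV; +3 dB make-up → -1.45 dBV.
Stage 3: -1.45 dBV ≤ 11 dBV, so stage 3 doesn't engage; make-up brings it to 0.55 dBV.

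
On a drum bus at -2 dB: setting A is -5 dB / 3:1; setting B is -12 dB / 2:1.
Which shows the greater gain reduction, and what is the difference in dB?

A: overshoot 3 dB → output overshoot 1 dB → GR 2 dB.
B: overshoot 10 dB → output overshoot 5 dB → GR 5 dB.
B reduces 3 dB more.

B, by 3 dB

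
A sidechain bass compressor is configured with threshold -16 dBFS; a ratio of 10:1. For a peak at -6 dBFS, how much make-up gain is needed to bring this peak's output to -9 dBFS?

The peak compresses to -16 + 10/10 = -15 dBFS.
To reach -9 dBFS requires -9 − (-15) = 6 dB of make-up.

6 dB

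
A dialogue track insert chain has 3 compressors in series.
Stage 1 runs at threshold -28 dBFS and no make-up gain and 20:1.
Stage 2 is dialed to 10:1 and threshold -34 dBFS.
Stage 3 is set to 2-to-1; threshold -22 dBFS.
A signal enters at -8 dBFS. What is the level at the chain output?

-33.3 dBFS

Stage 1: overshoot 20 dB → 20/20 = 1 dB → -27 dBFS.
Stage 2: -27 dBFS is 7 dB over -34 dBFS; at 10:1 that becomes 0.7 dB over, giving -33.3 dBFS.
Stage 3: below threshold (-33.3 ≤ -22); passes unchanged; output -33.3 dBFS.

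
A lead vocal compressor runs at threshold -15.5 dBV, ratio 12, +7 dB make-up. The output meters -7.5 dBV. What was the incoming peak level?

-3.5 dBV

Before make-up, the level was -7.5 − 7 = -14.5 dBV.
Post-compression overshoot = -14.5 − (-15.5) = 1 dB.
Before 12:1 compression the overshoot was 1 × 12 = 12 dB, so input = -15.5 + 12 = -3.5 dBV.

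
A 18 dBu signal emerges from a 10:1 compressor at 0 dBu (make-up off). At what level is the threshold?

Let T be the threshold. Output overshoot = (input overshoot)/R, so 0 − T = (18 − T)/10.
10·(0 − T) = 18 − T → 9·T = 0 − 18 = -18.
T = -18/9 = -2 dBu.

-2 dBu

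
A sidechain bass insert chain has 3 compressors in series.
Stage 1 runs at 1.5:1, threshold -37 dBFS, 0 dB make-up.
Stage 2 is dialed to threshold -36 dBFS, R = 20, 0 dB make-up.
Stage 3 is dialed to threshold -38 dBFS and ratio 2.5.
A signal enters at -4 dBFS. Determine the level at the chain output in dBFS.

-36.78 dBFS

Stage 1: overshoot 33 dB → 33/1.5 = 22 dB → -15 dBFS.
Stage 2: overshoot 21 dB → 21/20 = 1.05 dB → -34.95 dBFS.
Stage 3: overshoot 3.05 dB → 3.05/2.5 = 1.22 dB → -36.78 dBFS.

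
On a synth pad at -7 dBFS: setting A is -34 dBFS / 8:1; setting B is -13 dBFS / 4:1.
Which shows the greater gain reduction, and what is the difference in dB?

A, by 19.125 dB

A: GR = 27 − 27/8 = 23.625 dB.
B: GR = 6 − 6/4 = 4.5 dB.
A reduces 19.125 dB more.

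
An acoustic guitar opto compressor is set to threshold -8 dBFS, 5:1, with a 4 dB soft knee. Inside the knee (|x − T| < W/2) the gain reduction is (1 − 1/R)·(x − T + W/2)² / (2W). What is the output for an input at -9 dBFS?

-9.1 dBFS

x − T + W/2 = -9 − (-8) + 2 = 1.
GR = (1 − 1/5) × 1² / 8 = 0.8 × 1 / 8 = 0.1 dB.
Output = -9 − 0.1 = -9.1 dBFS.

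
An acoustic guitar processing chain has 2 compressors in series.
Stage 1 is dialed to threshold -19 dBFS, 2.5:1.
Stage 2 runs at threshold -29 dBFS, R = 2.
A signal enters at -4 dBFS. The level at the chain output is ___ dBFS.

Stage 1: -4 dBFS is 15 dB over -19 dBFS; at 2.5:1 that becomes 6 dB over, giving -13 dBFS.
Stage 2: -13 dBFS is 16 dB over -29 dBFS; at 2:1 that becomes 8 dB over, giving -21 dBFS.

-21 dBFS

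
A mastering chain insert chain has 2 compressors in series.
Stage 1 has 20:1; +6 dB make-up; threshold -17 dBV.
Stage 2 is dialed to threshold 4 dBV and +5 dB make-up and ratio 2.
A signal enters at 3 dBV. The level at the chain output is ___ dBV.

-5 dBV

Stage 1: overshoot 20 dB → 20/20 = 1 dB → -16 dBV; +6 dB make-up → -10 dBV.
Stage 2: -10 dBV is at or below the 4 dBV threshold — no compression; make-up brings it to -5 dBV.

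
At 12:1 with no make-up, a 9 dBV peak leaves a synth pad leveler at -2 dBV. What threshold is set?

-3 dBV

Input is 12 dB above T (since output overshoot × R = input overshoot: (-2 − T)·12 = 9 − T gives T = -3 dBV).
Check: -3 + (9 − (-3))/12 = -3 + 1 = -2 dBV. ✓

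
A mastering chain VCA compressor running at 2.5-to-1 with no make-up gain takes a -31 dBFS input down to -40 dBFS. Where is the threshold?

-46 dBFS

Input is 15 dB above T (since output overshoot × R = input overshoot: (-40 − T)·2.5 = -31 − T gives T = -46 dBFS).
Check: -46 + (-31 − (-46))/2.5 = -46 + 6 = -40 dBFS. ✓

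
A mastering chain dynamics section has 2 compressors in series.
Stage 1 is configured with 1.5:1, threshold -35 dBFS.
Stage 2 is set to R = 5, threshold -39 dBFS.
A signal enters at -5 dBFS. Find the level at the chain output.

Stage 1: 30 dB above -35 dBFS, reduced 1.5:1 to 20 dB above → -15 dBFS.
Stage 2: overshoot 24 dB → 24/5 = 4.8 dB → -34.2 dBFS.

-34.2 dBFS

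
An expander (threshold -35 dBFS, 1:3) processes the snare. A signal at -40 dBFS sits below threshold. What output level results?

Below threshold, a 1:3 expander applies gain = (3−1)×(T − x) of attenuation.
(3−1) × 5 = 10 dB, so output = -40 − 10 = -50 dBFS.

-50 dBFS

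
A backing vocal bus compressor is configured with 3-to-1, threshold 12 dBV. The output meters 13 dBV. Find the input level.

Post-compression overshoot = 13 − 12 = 1 dB.
Undo the ratio: input overshoot = 1 × 3 = 3 dB, giving input = 15 dBV.

15 dBV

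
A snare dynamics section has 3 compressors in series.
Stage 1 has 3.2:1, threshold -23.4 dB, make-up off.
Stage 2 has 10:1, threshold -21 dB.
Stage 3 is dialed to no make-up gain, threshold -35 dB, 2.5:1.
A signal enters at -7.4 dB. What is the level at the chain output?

-29.296 dB

Stage 1: 16 dB above -23.4 dB, reduced 3.2:1 to 5 dB above → -18.4 dB.
Stage 2: 2.6 dB above -21 dB, reduced 10:1 to 0.26 dB above → -20.74 dB.
Stage 3: overshoot 14.26 dB → 14.26/2.5 = 5.704 dB → -29.296 dB.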